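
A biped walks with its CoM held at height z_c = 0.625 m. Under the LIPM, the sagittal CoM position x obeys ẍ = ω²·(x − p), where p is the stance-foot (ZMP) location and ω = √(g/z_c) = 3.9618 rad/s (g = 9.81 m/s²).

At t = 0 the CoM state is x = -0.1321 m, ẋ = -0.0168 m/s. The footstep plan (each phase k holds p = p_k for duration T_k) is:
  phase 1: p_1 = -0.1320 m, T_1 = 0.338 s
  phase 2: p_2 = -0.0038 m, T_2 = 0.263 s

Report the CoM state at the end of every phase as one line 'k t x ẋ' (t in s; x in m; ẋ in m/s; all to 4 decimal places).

1 0.3380 -0.1397 -0.0350
2 0.6010 -0.2314 -0.7241

phase 1: p=-0.1320, T=0.338, ωT=1.339088, cosh=2.038824, sinh=1.776740; start (x,ẋ)=(-0.132100, -0.016800) → end (x,ẋ)=(-0.139738, -0.034956)
phase 2: p=-0.0038, T=0.263, ωT=1.041953, cosh=1.593757, sinh=1.240992; start (x,ẋ)=(-0.139738, -0.034956) → end (x,ẋ)=(-0.231402, -0.724060)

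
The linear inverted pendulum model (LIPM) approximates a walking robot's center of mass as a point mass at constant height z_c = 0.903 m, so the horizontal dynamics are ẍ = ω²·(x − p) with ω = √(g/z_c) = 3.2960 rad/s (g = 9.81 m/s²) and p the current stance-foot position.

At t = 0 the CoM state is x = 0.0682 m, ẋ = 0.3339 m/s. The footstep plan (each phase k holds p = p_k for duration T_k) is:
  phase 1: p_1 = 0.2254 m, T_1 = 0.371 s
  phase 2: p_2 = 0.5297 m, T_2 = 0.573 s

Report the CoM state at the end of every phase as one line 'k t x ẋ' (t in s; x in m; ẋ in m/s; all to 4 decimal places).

phase 1: p=0.2254, T=0.371, ωT=1.222816, cosh=1.845570, sinh=1.551170; start (x,ẋ)=(0.068200, 0.333900) → end (x,ẋ)=(0.092417, -0.187474)
phase 2: p=0.5297, T=0.573, ωT=1.888608, cosh=3.380722, sinh=3.229439; start (x,ẋ)=(0.092417, -0.187474) → end (x,ẋ)=(-1.132320, -5.288337)

1 0.3710 0.0924 -0.1875
2 0.9440 -1.1323 -5.2883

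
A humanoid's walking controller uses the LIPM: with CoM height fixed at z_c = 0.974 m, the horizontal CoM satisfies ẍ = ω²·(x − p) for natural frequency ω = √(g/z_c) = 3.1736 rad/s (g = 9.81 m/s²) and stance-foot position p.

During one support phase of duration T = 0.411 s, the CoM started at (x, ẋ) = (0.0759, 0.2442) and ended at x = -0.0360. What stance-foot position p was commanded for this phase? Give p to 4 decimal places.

p = 0.3245

ωT = 3.1736·0.411 = 1.304350; cosh(ωT) = 1.978320, sinh(ωT) = 1.706971
x(T) = p + (x₀−p)·cosh(ωT) + (ẋ₀/ω)·sinh(ωT) ⇒ p·(1 − cosh) = x(T) − x₀·cosh − (ẋ₀/ω)·sinh
numerator   = -0.0360 − (0.0759)·1.978320 − (0.2442/3.1736)·1.706971 = -0.317501
denominator = 1 − 1.978320 = -0.978320
p = -0.317501 / -0.978320 = 0.3245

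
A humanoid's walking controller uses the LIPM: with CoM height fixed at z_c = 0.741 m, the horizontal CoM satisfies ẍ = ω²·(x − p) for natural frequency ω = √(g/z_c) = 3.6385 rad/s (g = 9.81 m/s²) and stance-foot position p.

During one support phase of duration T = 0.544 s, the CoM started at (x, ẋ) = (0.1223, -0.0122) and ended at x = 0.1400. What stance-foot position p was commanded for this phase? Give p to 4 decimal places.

p = 0.1113

ωT = 3.6385·0.544 = 1.979344; cosh(ωT) = 3.688077, sinh(ωT) = 3.549917
x(T) = p + (x₀−p)·cosh(ωT) + (ẋ₀/ω)·sinh(ωT) ⇒ p·(1 − cosh) = x(T) − x₀·cosh − (ẋ₀/ω)·sinh
numerator   = 0.1400 − (0.1223)·3.688077 − (-0.0122/3.6385)·3.549917 = -0.299149
denominator = 1 − 3.688077 = -2.688077
p = -0.299149 / -2.688077 = 0.1113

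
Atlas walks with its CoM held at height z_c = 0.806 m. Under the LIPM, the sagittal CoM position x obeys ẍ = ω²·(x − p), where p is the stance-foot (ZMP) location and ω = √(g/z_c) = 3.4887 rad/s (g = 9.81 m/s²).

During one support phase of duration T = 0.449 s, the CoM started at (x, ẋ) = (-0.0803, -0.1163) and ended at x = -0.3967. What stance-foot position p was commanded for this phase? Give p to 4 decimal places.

p = 0.0798

ωT = 3.4887·0.449 = 1.566426; cosh(ωT) = 2.499146, sinh(ωT) = 2.290356
x(T) = p + (x₀−p)·cosh(ωT) + (ẋ₀/ω)·sinh(ωT) ⇒ p·(1 − cosh) = x(T) − x₀·cosh − (ẋ₀/ω)·sinh
numerator   = -0.3967 − (-0.0803)·2.499146 − (-0.1163/3.4887)·2.290356 = -0.119667
denominator = 1 − 2.499146 = -1.499146
p = -0.119667 / -1.499146 = 0.0798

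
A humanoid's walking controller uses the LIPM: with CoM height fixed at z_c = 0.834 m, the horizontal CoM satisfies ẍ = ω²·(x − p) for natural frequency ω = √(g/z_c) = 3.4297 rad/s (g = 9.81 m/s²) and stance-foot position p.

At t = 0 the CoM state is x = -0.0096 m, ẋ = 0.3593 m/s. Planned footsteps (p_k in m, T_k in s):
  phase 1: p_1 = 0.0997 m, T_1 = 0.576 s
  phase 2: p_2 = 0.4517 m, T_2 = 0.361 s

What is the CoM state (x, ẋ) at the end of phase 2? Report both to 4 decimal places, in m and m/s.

phase 1: p=0.0997, T=0.576, ωT=1.975507, cosh=3.674483, sinh=3.535792; start (x,ẋ)=(-0.009600, 0.359300) → end (x,ẋ)=(0.068493, -0.005207)
phase 2: p=0.4517, T=0.361, ωT=1.238122, cosh=1.869529, sinh=1.579600; start (x,ẋ)=(0.068493, -0.005207) → end (x,ẋ)=(-0.267114, -2.085778)

x = -0.2671, ẋ = -2.0858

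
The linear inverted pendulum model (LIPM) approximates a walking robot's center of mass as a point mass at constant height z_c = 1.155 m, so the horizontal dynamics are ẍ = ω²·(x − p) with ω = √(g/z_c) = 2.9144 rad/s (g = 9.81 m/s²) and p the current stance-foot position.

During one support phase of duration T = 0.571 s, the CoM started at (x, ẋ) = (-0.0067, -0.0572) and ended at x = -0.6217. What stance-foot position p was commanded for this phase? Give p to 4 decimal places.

ωT = 2.9144·0.571 = 1.664122; cosh(ωT) = 2.735197, sinh(ωT) = 2.545840
x(T) = p + (x₀−p)·cosh(ωT) + (ẋ₀/ω)·sinh(ωT) ⇒ p·(1 − cosh) = x(T) − x₀·cosh − (ẋ₀/ω)·sinh
numerator   = -0.6217 − (-0.0067)·2.735197 − (-0.0572/2.9144)·2.545840 = -0.553408
denominator = 1 − 2.735197 = -1.735197
p = -0.553408 / -1.735197 = 0.3189

p = 0.3189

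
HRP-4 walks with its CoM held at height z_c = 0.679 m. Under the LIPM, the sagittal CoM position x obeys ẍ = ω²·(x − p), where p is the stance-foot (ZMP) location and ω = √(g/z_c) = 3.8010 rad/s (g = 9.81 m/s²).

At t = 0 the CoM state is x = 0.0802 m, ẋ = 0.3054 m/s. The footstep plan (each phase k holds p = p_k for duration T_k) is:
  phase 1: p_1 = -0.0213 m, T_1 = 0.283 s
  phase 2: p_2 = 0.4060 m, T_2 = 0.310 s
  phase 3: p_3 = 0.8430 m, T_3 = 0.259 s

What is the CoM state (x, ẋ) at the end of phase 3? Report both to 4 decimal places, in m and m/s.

phase 1: p=-0.0213, T=0.283, ωT=1.075683, cosh=1.636530, sinh=1.295465; start (x,ẋ)=(0.080200, 0.305400) → end (x,ẋ)=(0.248895, 0.999589)
phase 2: p=0.4060, T=0.310, ωT=1.178310, cosh=1.778339, sinh=1.470540; start (x,ẋ)=(0.248895, 0.999589) → end (x,ẋ)=(0.513337, 0.899464)
phase 3: p=0.8430, T=0.259, ωT=0.984459, cosh=1.525002, sinh=1.151361; start (x,ẋ)=(0.513337, 0.899464) → end (x,ẋ)=(0.612720, -0.071027)

x = 0.6127, ẋ = -0.0710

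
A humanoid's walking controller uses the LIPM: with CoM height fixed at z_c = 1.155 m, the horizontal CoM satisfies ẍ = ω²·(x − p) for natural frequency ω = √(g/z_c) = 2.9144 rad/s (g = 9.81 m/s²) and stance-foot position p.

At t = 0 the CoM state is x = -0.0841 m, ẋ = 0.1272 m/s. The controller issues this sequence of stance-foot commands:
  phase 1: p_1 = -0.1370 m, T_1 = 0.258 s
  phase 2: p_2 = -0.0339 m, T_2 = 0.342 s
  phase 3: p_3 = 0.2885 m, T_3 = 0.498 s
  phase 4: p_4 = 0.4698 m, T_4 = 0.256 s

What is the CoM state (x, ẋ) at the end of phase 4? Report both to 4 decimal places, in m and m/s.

phase 1: p=-0.1370, T=0.258, ωT=0.751915, cosh=1.296261, sinh=0.824798; start (x,ẋ)=(-0.084100, 0.127200) → end (x,ẋ)=(-0.032429, 0.292045)
phase 2: p=-0.0339, T=0.342, ωT=0.996725, cosh=1.539240, sinh=1.170154; start (x,ẋ)=(-0.032429, 0.292045) → end (x,ẋ)=(0.085622, 0.454543)
phase 3: p=0.2885, T=0.498, ωT=1.451371, cosh=2.251606, sinh=2.017358; start (x,ẋ)=(0.085622, 0.454543) → end (x,ẋ)=(0.146335, -0.169346)
phase 4: p=0.4698, T=0.256, ωT=0.746086, cosh=1.291475, sinh=0.817256; start (x,ẋ)=(0.146335, -0.169346) → end (x,ẋ)=(0.004565, -0.989139)

x = 0.0046, ẋ = -0.9891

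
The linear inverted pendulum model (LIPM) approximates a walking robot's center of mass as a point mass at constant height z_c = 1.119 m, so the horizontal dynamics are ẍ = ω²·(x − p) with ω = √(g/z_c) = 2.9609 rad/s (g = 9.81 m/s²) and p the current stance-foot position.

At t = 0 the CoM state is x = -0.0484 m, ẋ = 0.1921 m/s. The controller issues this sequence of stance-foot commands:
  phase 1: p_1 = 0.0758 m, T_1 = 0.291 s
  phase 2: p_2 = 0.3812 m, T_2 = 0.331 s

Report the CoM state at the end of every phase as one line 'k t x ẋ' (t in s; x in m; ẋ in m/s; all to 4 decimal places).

1 0.2910 -0.0343 -0.0896
2 0.6220 -0.2851 -1.5446

phase 1: p=0.0758, T=0.291, ωT=0.861622, cosh=1.394736, sinh=0.972260; start (x,ẋ)=(-0.048400, 0.192100) → end (x,ẋ)=(-0.034347, -0.089614)
phase 2: p=0.3812, T=0.331, ωT=0.980058, cosh=1.519950, sinh=1.144661; start (x,ẋ)=(-0.034347, -0.089614) → end (x,ẋ)=(-0.285055, -1.544591)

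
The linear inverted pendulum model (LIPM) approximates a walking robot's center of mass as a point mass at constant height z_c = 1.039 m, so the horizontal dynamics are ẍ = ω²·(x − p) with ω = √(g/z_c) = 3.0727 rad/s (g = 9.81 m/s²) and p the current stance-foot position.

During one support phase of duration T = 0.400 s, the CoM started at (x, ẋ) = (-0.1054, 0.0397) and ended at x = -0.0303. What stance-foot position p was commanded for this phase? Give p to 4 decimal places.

ωT = 3.0727·0.400 = 1.229080; cosh(ωT) = 1.855323, sinh(ωT) = 1.562761
x(T) = p + (x₀−p)·cosh(ωT) + (ẋ₀/ω)·sinh(ωT) ⇒ p·(1 − cosh) = x(T) − x₀·cosh − (ẋ₀/ω)·sinh
numerator   = -0.0303 − (-0.1054)·1.855323 − (0.0397/3.0727)·1.562761 = 0.145060
denominator = 1 − 1.855323 = -0.855323
p = 0.145060 / -0.855323 = -0.1696

p = -0.1696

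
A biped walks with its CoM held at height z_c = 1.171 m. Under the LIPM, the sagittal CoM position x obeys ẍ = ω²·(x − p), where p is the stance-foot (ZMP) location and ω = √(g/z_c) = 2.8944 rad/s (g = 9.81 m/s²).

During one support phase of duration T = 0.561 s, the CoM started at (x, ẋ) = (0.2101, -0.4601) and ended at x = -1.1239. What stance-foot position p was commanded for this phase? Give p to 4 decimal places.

ωT = 2.8944·0.561 = 1.623758; cosh(ωT) = 2.634637, sinh(ωT) = 2.437481
x(T) = p + (x₀−p)·cosh(ωT) + (ẋ₀/ω)·sinh(ωT) ⇒ p·(1 − cosh) = x(T) − x₀·cosh − (ẋ₀/ω)·sinh
numerator   = -1.1239 − (0.2101)·2.634637 − (-0.4601/2.8944)·2.437481 = -1.289970
denominator = 1 − 2.634637 = -1.634637
p = -1.289970 / -1.634637 = 0.7891

p = 0.7891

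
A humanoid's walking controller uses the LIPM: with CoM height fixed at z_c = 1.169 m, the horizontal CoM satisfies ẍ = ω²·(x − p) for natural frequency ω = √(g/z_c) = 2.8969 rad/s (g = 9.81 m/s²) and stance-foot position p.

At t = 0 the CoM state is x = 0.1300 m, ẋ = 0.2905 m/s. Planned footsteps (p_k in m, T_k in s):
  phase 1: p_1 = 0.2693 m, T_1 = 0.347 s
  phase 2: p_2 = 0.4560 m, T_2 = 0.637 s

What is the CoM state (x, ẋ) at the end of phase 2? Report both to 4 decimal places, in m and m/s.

x = -0.4941, ẋ = -2.6267

phase 1: p=0.2693, T=0.347, ωT=1.005224, cosh=1.549241, sinh=1.183279; start (x,ẋ)=(0.130000, 0.290500) → end (x,ẋ)=(0.172149, -0.027444)
phase 2: p=0.4560, T=0.637, ωT=1.845325, cosh=3.244066, sinh=3.086092; start (x,ẋ)=(0.172149, -0.027444) → end (x,ẋ)=(-0.494066, -2.626682)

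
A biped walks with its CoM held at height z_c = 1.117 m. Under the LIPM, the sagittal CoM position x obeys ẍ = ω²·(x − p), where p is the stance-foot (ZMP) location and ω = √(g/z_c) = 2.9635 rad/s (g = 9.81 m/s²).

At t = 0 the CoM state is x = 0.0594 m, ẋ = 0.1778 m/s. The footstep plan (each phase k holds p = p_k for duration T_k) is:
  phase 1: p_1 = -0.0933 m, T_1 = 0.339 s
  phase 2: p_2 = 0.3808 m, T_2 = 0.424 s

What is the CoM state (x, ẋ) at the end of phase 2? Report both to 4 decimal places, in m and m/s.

phase 1: p=-0.0933, T=0.339, ωT=1.004627, cosh=1.548534, sinh=1.182353; start (x,ẋ)=(0.059400, 0.177800) → end (x,ẋ)=(0.214098, 0.810375)
phase 2: p=0.3808, T=0.424, ωT=1.256524, cosh=1.898915, sinh=1.614273; start (x,ẋ)=(0.214098, 0.810375) → end (x,ẋ)=(0.505674, 0.741350)

x = 0.5057, ẋ = 0.7414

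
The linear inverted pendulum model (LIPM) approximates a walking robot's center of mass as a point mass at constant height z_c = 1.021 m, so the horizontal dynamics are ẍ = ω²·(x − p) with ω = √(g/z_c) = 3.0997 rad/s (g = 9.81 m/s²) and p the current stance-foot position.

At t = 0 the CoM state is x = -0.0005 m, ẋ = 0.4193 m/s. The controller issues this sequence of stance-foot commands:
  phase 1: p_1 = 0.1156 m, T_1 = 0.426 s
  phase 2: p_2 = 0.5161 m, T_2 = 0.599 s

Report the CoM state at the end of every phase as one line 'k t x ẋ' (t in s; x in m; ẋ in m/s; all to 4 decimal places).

1 0.4260 0.1179 0.2153
2 1.0250 -0.5727 -3.1486

phase 1: p=0.1156, T=0.426, ωT=1.320472, cosh=2.006099, sinh=1.739090; start (x,ẋ)=(-0.000500, 0.419300) → end (x,ẋ)=(0.117941, 0.215302)
phase 2: p=0.5161, T=0.599, ωT=1.856720, cosh=3.279444, sinh=3.123260; start (x,ẋ)=(0.117941, 0.215302) → end (x,ẋ)=(-0.572703, -3.148577)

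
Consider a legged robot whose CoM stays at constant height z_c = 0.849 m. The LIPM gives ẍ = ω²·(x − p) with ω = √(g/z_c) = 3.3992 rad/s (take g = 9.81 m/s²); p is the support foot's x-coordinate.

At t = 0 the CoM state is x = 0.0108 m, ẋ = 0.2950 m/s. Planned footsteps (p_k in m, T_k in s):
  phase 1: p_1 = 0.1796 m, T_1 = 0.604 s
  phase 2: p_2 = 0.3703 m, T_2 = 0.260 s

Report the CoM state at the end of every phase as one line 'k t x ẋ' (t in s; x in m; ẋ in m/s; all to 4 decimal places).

phase 1: p=0.1796, T=0.604, ωT=2.053117, cosh=3.960242, sinh=3.831908; start (x,ẋ)=(0.010800, 0.295000) → end (x,ẋ)=(-0.156336, -1.030420)
phase 2: p=0.3703, T=0.260, ωT=0.883792, cosh=1.416636, sinh=1.003423; start (x,ẋ)=(-0.156336, -1.030420) → end (x,ẋ)=(-0.679926, -3.255999)

1 0.6040 -0.1563 -1.0304
2 0.8640 -0.6799 -3.2560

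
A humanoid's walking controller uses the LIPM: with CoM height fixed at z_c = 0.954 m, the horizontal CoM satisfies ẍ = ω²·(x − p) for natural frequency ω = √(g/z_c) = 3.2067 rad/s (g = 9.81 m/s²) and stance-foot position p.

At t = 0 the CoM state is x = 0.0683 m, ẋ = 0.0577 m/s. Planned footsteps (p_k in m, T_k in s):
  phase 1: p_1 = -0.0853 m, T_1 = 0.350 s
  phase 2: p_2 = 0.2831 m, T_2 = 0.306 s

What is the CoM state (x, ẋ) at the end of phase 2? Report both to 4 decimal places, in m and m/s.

phase 1: p=-0.0853, T=0.350, ωT=1.122345, cosh=1.698783, sinh=1.373267; start (x,ẋ)=(0.068300, 0.057700) → end (x,ẋ)=(0.200343, 0.774421)
phase 2: p=0.2831, T=0.306, ωT=0.981250, cosh=1.521316, sinh=1.146474; start (x,ẋ)=(0.200343, 0.774421) → end (x,ẋ)=(0.434075, 0.873892)

x = 0.4341, ẋ = 0.8739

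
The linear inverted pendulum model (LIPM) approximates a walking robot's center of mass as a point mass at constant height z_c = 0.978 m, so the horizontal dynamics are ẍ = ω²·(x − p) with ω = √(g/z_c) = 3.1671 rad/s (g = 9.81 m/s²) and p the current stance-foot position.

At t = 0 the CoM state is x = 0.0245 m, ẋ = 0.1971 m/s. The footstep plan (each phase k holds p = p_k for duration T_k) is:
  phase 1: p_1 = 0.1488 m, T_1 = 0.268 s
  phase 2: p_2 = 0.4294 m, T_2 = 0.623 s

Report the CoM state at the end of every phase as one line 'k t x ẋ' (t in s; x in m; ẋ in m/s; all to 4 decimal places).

1 0.2680 0.0364 -0.1033
2 0.8910 -1.1264 -4.7688

phase 1: p=0.1488, T=0.268, ωT=0.848783, cosh=1.382368, sinh=0.954433; start (x,ẋ)=(0.024500, 0.197100) → end (x,ẋ)=(0.036369, -0.103267)
phase 2: p=0.4294, T=0.623, ωT=1.973103, cosh=3.665994, sinh=3.526970; start (x,ẋ)=(0.036369, -0.103267) → end (x,ẋ)=(-1.126449, -4.768833)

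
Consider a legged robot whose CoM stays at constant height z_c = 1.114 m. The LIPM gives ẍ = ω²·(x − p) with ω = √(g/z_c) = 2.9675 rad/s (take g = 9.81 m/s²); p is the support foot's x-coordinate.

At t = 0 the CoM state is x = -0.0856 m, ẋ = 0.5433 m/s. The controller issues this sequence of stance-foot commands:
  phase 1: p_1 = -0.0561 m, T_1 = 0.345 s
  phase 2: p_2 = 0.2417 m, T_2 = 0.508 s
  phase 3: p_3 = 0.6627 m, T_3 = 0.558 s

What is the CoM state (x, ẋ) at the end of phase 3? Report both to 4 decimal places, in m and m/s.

phase 1: p=-0.0561, T=0.345, ωT=1.023787, cosh=1.571475, sinh=1.212243; start (x,ẋ)=(-0.085600, 0.543300) → end (x,ẋ)=(0.119483, 0.747661)
phase 2: p=0.2417, T=0.508, ωT=1.507490, cosh=2.368424, sinh=2.146959; start (x,ẋ)=(0.119483, 0.747661) → end (x,ẋ)=(0.493164, 0.992122)
phase 3: p=0.6627, T=0.558, ωT=1.655865, cosh=2.714268, sinh=2.523341; start (x,ẋ)=(0.493164, 0.992122) → end (x,ẋ)=(1.046162, 1.423401)

x = 1.0462, ẋ = 1.4234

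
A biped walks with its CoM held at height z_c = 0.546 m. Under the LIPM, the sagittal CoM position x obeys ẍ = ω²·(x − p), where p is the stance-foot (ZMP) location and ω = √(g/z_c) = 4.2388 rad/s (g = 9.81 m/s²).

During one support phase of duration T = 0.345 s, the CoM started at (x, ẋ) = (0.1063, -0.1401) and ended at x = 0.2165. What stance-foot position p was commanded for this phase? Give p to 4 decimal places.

ωT = 4.2388·0.345 = 1.462386; cosh(ωT) = 2.273964, sinh(ωT) = 2.042281
x(T) = p + (x₀−p)·cosh(ωT) + (ẋ₀/ω)·sinh(ωT) ⇒ p·(1 − cosh) = x(T) − x₀·cosh − (ẋ₀/ω)·sinh
numerator   = 0.2165 − (0.1063)·2.273964 − (-0.1401/4.2388)·2.042281 = 0.042279
denominator = 1 − 2.273964 = -1.273964
p = 0.042279 / -1.273964 = -0.0332

p = -0.0332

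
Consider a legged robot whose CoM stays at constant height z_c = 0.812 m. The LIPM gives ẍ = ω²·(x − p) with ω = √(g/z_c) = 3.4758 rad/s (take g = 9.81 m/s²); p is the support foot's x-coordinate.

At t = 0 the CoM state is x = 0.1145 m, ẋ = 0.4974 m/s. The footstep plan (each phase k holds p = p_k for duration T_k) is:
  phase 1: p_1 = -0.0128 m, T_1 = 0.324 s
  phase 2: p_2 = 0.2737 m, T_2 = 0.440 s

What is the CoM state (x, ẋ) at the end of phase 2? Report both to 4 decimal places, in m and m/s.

phase 1: p=-0.0128, T=0.324, ωT=1.126159, cosh=1.704033, sinh=1.379757; start (x,ẋ)=(0.114500, 0.497400) → end (x,ẋ)=(0.401572, 1.458086)
phase 2: p=0.2737, T=0.440, ωT=1.529352, cosh=2.415931, sinh=2.199255; start (x,ẋ)=(0.401572, 1.458086) → end (x,ẋ)=(1.505209, 4.500108)

x = 1.5052, ẋ = 4.5001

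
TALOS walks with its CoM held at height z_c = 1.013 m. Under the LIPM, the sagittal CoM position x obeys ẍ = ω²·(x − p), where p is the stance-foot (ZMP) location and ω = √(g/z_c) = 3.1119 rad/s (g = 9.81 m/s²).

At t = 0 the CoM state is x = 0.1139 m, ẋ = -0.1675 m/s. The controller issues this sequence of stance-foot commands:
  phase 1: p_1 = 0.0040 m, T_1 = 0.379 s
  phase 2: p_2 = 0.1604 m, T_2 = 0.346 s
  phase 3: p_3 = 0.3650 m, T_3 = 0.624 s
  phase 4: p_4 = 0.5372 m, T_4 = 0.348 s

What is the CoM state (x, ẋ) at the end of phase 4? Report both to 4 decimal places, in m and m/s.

x = -1.0734, ẋ = -4.7942

phase 1: p=0.0040, T=0.379, ωT=1.179410, cosh=1.779958, sinh=1.472497; start (x,ẋ)=(0.113900, -0.167500) → end (x,ẋ)=(0.120359, 0.205448)
phase 2: p=0.1604, T=0.346, ωT=1.076717, cosh=1.637871, sinh=1.297159; start (x,ẋ)=(0.120359, 0.205448) → end (x,ẋ)=(0.180457, 0.174868)
phase 3: p=0.3650, T=0.624, ωT=1.941826, cosh=3.557454, sinh=3.414012; start (x,ẋ)=(0.180457, 0.174868) → end (x,ẋ)=(-0.099659, -1.338514)
phase 4: p=0.5372, T=0.348, ωT=1.082941, cosh=1.645976, sinh=1.307378; start (x,ẋ)=(-0.099659, -1.338514) → end (x,ẋ)=(-1.073394, -4.794178)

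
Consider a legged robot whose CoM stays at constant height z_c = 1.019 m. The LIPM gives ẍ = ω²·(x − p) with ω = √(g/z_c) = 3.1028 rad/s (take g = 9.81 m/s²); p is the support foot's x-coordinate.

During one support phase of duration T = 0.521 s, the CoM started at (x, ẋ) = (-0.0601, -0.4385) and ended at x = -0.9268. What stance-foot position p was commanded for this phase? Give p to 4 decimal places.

p = 0.2645

ωT = 3.1028·0.521 = 1.616559; cosh(ωT) = 2.617156, sinh(ωT) = 2.418575
x(T) = p + (x₀−p)·cosh(ωT) + (ẋ₀/ω)·sinh(ωT) ⇒ p·(1 − cosh) = x(T) − x₀·cosh − (ẋ₀/ω)·sinh
numerator   = -0.9268 − (-0.0601)·2.617156 − (-0.4385/3.1028)·2.418575 = -0.427706
denominator = 1 − 2.617156 = -1.617156
p = -0.427706 / -1.617156 = 0.2645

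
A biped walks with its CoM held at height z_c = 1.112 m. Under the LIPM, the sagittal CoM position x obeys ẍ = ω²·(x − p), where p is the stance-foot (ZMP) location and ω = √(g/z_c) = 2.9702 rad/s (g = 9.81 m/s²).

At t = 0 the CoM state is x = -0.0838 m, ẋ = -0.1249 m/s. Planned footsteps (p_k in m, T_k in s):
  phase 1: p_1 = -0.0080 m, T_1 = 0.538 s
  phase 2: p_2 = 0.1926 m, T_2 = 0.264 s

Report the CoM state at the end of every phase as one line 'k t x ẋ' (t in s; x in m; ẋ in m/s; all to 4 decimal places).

phase 1: p=-0.0080, T=0.538, ωT=1.597968, cosh=2.572642, sinh=2.370334; start (x,ẋ)=(-0.083800, -0.124900) → end (x,ẋ)=(-0.302681, -0.854983)
phase 2: p=0.1926, T=0.264, ωT=0.784133, cosh=1.323511, sinh=0.866996; start (x,ẋ)=(-0.302681, -0.854983) → end (x,ẋ)=(-0.712478, -2.407003)

1 0.5380 -0.3027 -0.8550
2 0.8020 -0.7125 -2.4070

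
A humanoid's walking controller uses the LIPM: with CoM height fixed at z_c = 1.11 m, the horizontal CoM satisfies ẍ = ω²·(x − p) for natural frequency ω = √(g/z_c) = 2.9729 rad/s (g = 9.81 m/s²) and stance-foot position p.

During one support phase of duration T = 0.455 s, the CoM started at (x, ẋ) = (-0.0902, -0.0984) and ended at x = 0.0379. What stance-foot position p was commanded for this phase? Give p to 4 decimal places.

p = -0.2669

ωT = 2.9729·0.455 = 1.352670; cosh(ωT) = 2.063143, sinh(ωT) = 1.804594
x(T) = p + (x₀−p)·cosh(ωT) + (ẋ₀/ω)·sinh(ωT) ⇒ p·(1 − cosh) = x(T) − x₀·cosh − (ẋ₀/ω)·sinh
numerator   = 0.0379 − (-0.0902)·2.063143 − (-0.0984/2.9729)·1.804594 = 0.283726
denominator = 1 − 2.063143 = -1.063143
p = 0.283726 / -1.063143 = -0.2669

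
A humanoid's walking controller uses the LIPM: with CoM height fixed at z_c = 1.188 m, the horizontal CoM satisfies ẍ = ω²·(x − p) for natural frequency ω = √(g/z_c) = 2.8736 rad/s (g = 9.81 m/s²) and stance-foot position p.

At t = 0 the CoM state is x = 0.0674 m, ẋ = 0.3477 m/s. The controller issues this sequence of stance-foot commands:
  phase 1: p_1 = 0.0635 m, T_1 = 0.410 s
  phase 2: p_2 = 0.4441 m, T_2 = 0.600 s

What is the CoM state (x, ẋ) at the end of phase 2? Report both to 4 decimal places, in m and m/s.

x = 0.4774, ẋ = 0.3092

phase 1: p=0.0635, T=0.410, ωT=1.178176, cosh=1.778142, sinh=1.470302; start (x,ẋ)=(0.067400, 0.347700) → end (x,ẋ)=(0.248338, 0.634738)
phase 2: p=0.4441, T=0.600, ωT=1.724160, cosh=2.893066, sinh=2.714743; start (x,ẋ)=(0.248338, 0.634738) → end (x,ẋ)=(0.477397, 0.309185)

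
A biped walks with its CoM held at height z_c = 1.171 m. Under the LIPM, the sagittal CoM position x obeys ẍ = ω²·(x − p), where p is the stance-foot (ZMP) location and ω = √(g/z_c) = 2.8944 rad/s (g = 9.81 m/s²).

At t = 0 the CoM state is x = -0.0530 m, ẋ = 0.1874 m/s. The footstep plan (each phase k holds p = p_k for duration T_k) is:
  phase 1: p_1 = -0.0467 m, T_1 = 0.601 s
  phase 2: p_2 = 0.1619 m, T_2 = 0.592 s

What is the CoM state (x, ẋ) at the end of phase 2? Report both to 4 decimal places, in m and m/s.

x = 0.4866, ẋ = 1.0552

phase 1: p=-0.0467, T=0.601, ωT=1.739534, cosh=2.935147, sinh=2.759545; start (x,ẋ)=(-0.053000, 0.187400) → end (x,ẋ)=(0.113477, 0.499727)
phase 2: p=0.1619, T=0.592, ωT=1.713485, cosh=2.864250, sinh=2.684013; start (x,ẋ)=(0.113477, 0.499727) → end (x,ẋ)=(0.486608, 1.055166)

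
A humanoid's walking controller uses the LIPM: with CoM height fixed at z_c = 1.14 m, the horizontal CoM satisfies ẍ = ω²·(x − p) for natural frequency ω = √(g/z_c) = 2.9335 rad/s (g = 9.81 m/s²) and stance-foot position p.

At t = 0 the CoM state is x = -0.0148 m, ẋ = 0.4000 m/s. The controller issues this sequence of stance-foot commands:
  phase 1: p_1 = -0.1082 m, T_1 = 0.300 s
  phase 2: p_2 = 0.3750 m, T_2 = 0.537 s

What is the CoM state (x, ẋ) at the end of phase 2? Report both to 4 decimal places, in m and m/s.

phase 1: p=-0.1082, T=0.300, ωT=0.880050, cosh=1.412891, sinh=0.998129; start (x,ẋ)=(-0.014800, 0.400000) → end (x,ẋ)=(0.159865, 0.838633)
phase 2: p=0.3750, T=0.537, ωT=1.575290, cosh=2.519544, sinh=2.312596; start (x,ẋ)=(0.159865, 0.838633) → end (x,ẋ)=(0.494085, 0.653495)

x = 0.4941, ẋ = 0.6535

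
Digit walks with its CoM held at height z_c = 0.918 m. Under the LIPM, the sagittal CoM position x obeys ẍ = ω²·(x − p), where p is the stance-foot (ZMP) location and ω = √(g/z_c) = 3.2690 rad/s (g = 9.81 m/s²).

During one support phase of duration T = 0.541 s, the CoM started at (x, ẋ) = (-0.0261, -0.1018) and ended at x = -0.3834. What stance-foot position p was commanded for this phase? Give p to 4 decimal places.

p = 0.1071

ωT = 3.2690·0.541 = 1.768529; cosh(ωT) = 3.016404, sinh(ωT) = 2.845820
x(T) = p + (x₀−p)·cosh(ωT) + (ẋ₀/ω)·sinh(ωT) ⇒ p·(1 − cosh) = x(T) − x₀·cosh − (ẋ₀/ω)·sinh
numerator   = -0.3834 − (-0.0261)·3.016404 − (-0.1018/3.2690)·2.845820 = -0.216050
denominator = 1 − 3.016404 = -2.016404
p = -0.216050 / -2.016404 = 0.1071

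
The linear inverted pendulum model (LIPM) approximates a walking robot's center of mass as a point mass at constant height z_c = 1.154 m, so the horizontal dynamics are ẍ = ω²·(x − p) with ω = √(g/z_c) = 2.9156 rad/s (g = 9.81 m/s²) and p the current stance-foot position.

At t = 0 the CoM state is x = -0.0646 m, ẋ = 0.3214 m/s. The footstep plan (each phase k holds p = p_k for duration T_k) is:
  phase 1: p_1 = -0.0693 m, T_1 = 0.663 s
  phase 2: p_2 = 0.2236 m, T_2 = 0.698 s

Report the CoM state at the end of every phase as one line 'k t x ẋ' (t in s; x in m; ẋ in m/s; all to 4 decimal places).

1 0.6630 0.3202 1.1801
2 1.3610 2.1219 5.6521

phase 1: p=-0.0693, T=0.663, ωT=1.933043, cosh=3.527606, sinh=3.382899; start (x,ẋ)=(-0.064600, 0.321400) → end (x,ẋ)=(0.320192, 1.180130)
phase 2: p=0.2236, T=0.698, ωT=2.035089, cosh=3.891800, sinh=3.761131; start (x,ẋ)=(0.320192, 1.180130) → end (x,ẋ)=(2.121888, 5.652056)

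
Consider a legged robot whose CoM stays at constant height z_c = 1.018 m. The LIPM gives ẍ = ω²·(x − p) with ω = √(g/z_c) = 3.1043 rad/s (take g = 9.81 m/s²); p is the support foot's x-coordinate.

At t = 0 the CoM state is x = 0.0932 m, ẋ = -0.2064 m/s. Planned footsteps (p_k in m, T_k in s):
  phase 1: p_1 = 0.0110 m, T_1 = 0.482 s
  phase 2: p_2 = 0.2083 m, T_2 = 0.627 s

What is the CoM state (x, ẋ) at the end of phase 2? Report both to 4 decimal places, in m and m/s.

x = -0.2486, ẋ = -1.3458

phase 1: p=0.0110, T=0.482, ωT=1.496273, cosh=2.344489, sinh=2.120526; start (x,ẋ)=(0.093200, -0.206400) → end (x,ẋ)=(0.062727, 0.057199)
phase 2: p=0.2083, T=0.627, ωT=1.946396, cosh=3.573095, sinh=3.430307; start (x,ẋ)=(0.062727, 0.057199) → end (x,ẋ)=(-0.248641, -1.345789)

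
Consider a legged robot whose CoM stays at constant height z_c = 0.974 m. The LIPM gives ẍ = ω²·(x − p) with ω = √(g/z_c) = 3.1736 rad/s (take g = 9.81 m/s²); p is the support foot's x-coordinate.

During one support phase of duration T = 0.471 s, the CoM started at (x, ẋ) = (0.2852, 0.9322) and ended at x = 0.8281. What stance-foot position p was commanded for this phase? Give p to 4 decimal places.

p = 0.3441

ωT = 3.1736·0.471 = 1.494766; cosh(ωT) = 2.341296, sinh(ωT) = 2.116995
x(T) = p + (x₀−p)·cosh(ωT) + (ẋ₀/ω)·sinh(ωT) ⇒ p·(1 − cosh) = x(T) − x₀·cosh − (ẋ₀/ω)·sinh
numerator   = 0.8281 − (0.2852)·2.341296 − (0.9322/3.1736)·2.116995 = -0.461475
denominator = 1 − 2.341296 = -1.341296
p = -0.461475 / -1.341296 = 0.3441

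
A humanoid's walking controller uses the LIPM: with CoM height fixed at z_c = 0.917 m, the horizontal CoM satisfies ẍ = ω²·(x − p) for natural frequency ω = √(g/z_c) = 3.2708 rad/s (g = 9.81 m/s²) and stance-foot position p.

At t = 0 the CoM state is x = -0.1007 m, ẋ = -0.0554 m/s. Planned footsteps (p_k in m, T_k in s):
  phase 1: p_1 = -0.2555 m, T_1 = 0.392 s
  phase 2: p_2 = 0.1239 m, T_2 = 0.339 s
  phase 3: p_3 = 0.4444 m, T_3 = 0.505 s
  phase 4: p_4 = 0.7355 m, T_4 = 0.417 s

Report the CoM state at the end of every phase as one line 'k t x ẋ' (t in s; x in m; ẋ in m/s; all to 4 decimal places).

1 0.3920 0.0168 0.7347
2 0.7310 0.2472 0.7614
3 1.2360 0.4961 0.4388
4 1.6530 0.4820 -0.5168

phase 1: p=-0.2555, T=0.392, ωT=1.282154, cosh=1.940916, sinh=1.663477; start (x,ẋ)=(-0.100700, -0.055400) → end (x,ẋ)=(0.016778, 0.734725)
phase 2: p=0.1239, T=0.339, ωT=1.108801, cosh=1.680339, sinh=1.350384; start (x,ẋ)=(0.016778, 0.734725) → end (x,ẋ)=(0.247238, 0.761447)
phase 3: p=0.4444, T=0.505, ωT=1.651754, cosh=2.703917, sinh=2.512204; start (x,ẋ)=(0.247238, 0.761447) → end (x,ẋ)=(0.496136, 0.438828)
phase 4: p=0.7355, T=0.417, ωT=1.363924, cosh=2.083583, sinh=1.827927; start (x,ẋ)=(0.496136, 0.438828) → end (x,ẋ)=(0.482009, -0.516772)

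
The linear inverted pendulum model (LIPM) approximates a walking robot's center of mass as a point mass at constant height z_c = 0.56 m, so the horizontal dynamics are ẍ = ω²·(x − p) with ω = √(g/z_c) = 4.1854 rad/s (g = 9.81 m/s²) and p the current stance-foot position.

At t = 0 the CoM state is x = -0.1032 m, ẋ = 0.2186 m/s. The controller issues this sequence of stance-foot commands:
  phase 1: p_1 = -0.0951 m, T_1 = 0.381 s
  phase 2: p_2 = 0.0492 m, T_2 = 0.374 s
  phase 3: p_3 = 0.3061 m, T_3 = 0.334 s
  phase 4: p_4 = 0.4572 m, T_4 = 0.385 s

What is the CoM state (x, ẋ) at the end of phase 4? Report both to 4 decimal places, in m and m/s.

phase 1: p=-0.0951, T=0.381, ωT=1.594637, cosh=2.564762, sinh=2.361780; start (x,ẋ)=(-0.103200, 0.218600) → end (x,ẋ)=(0.007479, 0.480589)
phase 2: p=0.0492, T=0.374, ωT=1.565340, cosh=2.496658, sinh=2.287641; start (x,ẋ)=(0.007479, 0.480589) → end (x,ẋ)=(0.207716, 0.800402)
phase 3: p=0.3061, T=0.334, ωT=1.397924, cosh=2.146949, sinh=1.899839; start (x,ẋ)=(0.207716, 0.800402) → end (x,ẋ)=(0.458194, 0.936113)
phase 4: p=0.4572, T=0.385, ωT=1.611379, cosh=2.604664, sinh=2.405051; start (x,ẋ)=(0.458194, 0.936113) → end (x,ẋ)=(0.997706, 2.448262)

x = 0.9977, ẋ = 2.4483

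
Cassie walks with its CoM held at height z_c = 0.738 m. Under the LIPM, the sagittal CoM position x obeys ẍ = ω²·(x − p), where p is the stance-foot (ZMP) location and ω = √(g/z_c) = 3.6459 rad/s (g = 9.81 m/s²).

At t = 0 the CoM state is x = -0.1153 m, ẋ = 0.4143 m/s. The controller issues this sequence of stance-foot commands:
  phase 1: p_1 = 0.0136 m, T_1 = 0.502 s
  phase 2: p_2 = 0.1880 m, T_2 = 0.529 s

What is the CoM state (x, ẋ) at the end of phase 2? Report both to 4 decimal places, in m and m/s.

x = -0.7549, ẋ = -3.3248

phase 1: p=0.0136, T=0.502, ωT=1.830242, cosh=3.197884, sinh=3.037510; start (x,ẋ)=(-0.115300, 0.414300) → end (x,ẋ)=(-0.053441, -0.102614)
phase 2: p=0.1880, T=0.529, ωT=1.928681, cosh=3.512885, sinh=3.367545; start (x,ẋ)=(-0.053441, -0.102614) → end (x,ẋ)=(-0.754936, -3.324824)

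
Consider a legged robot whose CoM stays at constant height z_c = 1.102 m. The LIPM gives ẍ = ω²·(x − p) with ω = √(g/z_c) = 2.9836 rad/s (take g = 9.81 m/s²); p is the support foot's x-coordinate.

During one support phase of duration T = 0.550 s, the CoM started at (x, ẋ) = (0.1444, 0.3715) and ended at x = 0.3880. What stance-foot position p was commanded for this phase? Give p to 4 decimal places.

ωT = 2.9836·0.550 = 1.640980; cosh(ωT) = 2.677007, sinh(ωT) = 2.483217
x(T) = p + (x₀−p)·cosh(ωT) + (ẋ₀/ω)·sinh(ωT) ⇒ p·(1 − cosh) = x(T) − x₀·cosh − (ẋ₀/ω)·sinh
numerator   = 0.3880 − (0.1444)·2.677007 − (0.3715/2.9836)·2.483217 = -0.307755
denominator = 1 − 2.677007 = -1.677007
p = -0.307755 / -1.677007 = 0.1835

p = 0.1835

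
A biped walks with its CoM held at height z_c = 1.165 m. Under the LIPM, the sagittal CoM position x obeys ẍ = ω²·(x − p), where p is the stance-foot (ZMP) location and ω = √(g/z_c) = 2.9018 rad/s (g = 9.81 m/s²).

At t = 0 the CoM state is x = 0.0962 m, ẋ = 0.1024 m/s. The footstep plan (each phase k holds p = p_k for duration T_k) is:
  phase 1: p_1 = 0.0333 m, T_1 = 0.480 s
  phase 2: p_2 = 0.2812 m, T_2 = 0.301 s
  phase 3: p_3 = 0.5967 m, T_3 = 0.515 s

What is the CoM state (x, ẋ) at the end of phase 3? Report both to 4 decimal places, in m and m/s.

phase 1: p=0.0333, T=0.480, ωT=1.392864, cosh=2.137364, sinh=1.889001; start (x,ẋ)=(0.096200, 0.102400) → end (x,ẋ)=(0.234400, 0.563653)
phase 2: p=0.2812, T=0.301, ωT=0.873442, cosh=1.406326, sinh=0.988814; start (x,ẋ)=(0.234400, 0.563653) → end (x,ẋ)=(0.407454, 0.658395)
phase 3: p=0.5967, T=0.515, ωT=1.494427, cosh=2.340580, sinh=2.116202; start (x,ẋ)=(0.407454, 0.658395) → end (x,ẋ)=(0.633903, 0.378902)

x = 0.6339, ẋ = 0.3789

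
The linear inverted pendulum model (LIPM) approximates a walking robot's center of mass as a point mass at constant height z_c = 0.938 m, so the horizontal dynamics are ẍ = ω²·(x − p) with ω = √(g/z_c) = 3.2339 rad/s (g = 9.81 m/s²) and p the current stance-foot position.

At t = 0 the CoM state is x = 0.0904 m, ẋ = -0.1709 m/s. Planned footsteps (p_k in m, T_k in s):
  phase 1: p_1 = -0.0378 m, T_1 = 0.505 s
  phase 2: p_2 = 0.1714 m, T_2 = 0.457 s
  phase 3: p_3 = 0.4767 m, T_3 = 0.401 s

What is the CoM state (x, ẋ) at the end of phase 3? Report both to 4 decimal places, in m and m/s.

x = 1.2870, ẋ = 2.9253

phase 1: p=-0.0378, T=0.505, ωT=1.633120, cosh=2.657570, sinh=2.462251; start (x,ẋ)=(0.090400, -0.170900) → end (x,ẋ)=(0.172779, 0.566636)
phase 2: p=0.1714, T=0.457, ωT=1.477892, cosh=2.305907, sinh=2.077789; start (x,ẋ)=(0.172779, 0.566636) → end (x,ẋ)=(0.538646, 1.315879)
phase 3: p=0.4767, T=0.401, ωT=1.296794, cosh=1.965479, sinh=1.692072; start (x,ẋ)=(0.538646, 1.315879) → end (x,ẋ)=(1.286960, 2.925299)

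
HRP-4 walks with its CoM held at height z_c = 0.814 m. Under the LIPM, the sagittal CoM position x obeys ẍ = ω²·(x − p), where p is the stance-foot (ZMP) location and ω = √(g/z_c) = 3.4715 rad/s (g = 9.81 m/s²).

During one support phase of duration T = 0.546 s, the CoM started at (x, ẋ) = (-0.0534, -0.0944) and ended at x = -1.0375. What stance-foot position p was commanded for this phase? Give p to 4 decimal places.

p = 0.3193

ωT = 3.4715·0.546 = 1.895439; cosh(ωT) = 3.402861, sinh(ωT) = 3.252609
x(T) = p + (x₀−p)·cosh(ωT) + (ẋ₀/ω)·sinh(ωT) ⇒ p·(1 − cosh) = x(T) − x₀·cosh − (ẋ₀/ω)·sinh
numerator   = -1.0375 − (-0.0534)·3.402861 − (-0.0944/3.4715)·3.252609 = -0.767340
denominator = 1 − 3.402861 = -2.402861
p = -0.767340 / -2.402861 = 0.3193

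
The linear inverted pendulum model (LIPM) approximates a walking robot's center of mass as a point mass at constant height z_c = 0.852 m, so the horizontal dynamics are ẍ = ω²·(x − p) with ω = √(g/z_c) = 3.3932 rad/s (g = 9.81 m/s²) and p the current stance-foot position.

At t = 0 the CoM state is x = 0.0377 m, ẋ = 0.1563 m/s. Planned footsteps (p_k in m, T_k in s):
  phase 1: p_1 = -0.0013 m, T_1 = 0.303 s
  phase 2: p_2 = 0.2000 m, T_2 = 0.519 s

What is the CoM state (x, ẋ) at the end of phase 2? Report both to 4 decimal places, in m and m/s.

x = 0.2887, ẋ = 0.4200

phase 1: p=-0.0013, T=0.303, ωT=1.028140, cosh=1.576766, sinh=1.219094; start (x,ẋ)=(0.037700, 0.156300) → end (x,ẋ)=(0.116349, 0.407777)
phase 2: p=0.2000, T=0.519, ωT=1.761071, cosh=2.995263, sinh=2.823402; start (x,ẋ)=(0.116349, 0.407777) → end (x,ẋ)=(0.288744, 0.419988)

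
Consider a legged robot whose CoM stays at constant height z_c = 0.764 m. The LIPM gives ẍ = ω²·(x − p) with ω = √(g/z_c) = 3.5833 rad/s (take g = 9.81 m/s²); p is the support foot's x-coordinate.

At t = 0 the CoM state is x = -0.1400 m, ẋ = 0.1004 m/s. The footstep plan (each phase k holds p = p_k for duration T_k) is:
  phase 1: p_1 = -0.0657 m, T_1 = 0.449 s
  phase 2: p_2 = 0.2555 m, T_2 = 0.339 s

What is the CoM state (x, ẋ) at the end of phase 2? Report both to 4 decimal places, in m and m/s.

x = -0.7260, ẋ = -3.1535

phase 1: p=-0.0657, T=0.449, ωT=1.608902, cosh=2.598713, sinh=2.398606; start (x,ẋ)=(-0.140000, 0.100400) → end (x,ẋ)=(-0.191578, -0.377692)
phase 2: p=0.2555, T=0.339, ωT=1.214739, cosh=1.833101, sinh=1.536313; start (x,ẋ)=(-0.191578, -0.377692) → end (x,ẋ)=(-0.725972, -3.153545)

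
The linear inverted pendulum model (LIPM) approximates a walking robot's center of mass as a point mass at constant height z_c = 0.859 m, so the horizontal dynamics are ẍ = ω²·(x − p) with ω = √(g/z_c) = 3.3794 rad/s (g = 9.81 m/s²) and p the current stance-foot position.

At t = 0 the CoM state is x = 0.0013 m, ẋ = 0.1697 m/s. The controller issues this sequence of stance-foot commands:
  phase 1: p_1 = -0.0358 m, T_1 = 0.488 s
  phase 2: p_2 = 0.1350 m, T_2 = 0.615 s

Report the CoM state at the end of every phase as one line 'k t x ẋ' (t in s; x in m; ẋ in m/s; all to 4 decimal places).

phase 1: p=-0.0358, T=0.488, ωT=1.649147, cosh=2.697377, sinh=2.505164; start (x,ẋ)=(0.001300, 0.169700) → end (x,ẋ)=(0.190072, 0.771832)
phase 2: p=0.1350, T=0.615, ωT=2.078331, cosh=4.058130, sinh=3.932991; start (x,ẋ)=(0.190072, 0.771832) → end (x,ẋ)=(1.256758, 3.864164)

1 0.4880 0.1901 0.7718
2 1.1030 1.2568 3.8642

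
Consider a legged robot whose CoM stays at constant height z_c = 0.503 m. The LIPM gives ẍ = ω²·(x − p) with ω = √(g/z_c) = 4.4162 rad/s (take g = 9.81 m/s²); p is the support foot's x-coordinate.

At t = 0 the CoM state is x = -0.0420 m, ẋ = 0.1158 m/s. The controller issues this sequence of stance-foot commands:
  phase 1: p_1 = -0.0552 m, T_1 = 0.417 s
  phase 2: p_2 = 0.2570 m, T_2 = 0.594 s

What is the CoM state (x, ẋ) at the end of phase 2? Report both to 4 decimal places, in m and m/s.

x = -0.1926, ẋ = -1.8847

phase 1: p=-0.0552, T=0.417, ωT=1.841555, cosh=3.232455, sinh=3.073884; start (x,ẋ)=(-0.042000, 0.115800) → end (x,ẋ)=(0.068071, 0.553507)
phase 2: p=0.2570, T=0.594, ωT=2.623223, cosh=6.926316, sinh=6.853747; start (x,ẋ)=(0.068071, 0.553507) → end (x,ẋ)=(-0.192566, -1.884658)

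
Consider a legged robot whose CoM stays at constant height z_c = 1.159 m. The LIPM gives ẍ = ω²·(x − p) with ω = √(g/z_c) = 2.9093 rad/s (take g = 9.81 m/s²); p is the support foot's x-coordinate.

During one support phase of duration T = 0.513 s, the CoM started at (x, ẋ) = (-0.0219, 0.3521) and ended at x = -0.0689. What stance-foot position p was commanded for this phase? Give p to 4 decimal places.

ωT = 2.9093·0.513 = 1.492471; cosh(ωT) = 2.336445, sinh(ωT) = 2.111628
x(T) = p + (x₀−p)·cosh(ωT) + (ẋ₀/ω)·sinh(ωT) ⇒ p·(1 − cosh) = x(T) − x₀·cosh − (ẋ₀/ω)·sinh
numerator   = -0.0689 − (-0.0219)·2.336445 − (0.3521/2.9093)·2.111628 = -0.273293
denominator = 1 − 2.336445 = -1.336445
p = -0.273293 / -1.336445 = 0.2045

p = 0.2045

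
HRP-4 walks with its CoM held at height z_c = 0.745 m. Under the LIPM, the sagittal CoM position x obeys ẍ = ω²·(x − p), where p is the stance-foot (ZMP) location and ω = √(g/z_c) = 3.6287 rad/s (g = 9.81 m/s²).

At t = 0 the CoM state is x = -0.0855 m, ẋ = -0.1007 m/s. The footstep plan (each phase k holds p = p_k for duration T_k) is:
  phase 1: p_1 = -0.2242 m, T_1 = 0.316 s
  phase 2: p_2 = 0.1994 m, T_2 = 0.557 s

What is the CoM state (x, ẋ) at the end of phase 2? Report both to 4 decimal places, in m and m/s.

phase 1: p=-0.2242, T=0.316, ωT=1.146669, cosh=1.732692, sinh=1.414999; start (x,ẋ)=(-0.085500, -0.100700) → end (x,ẋ)=(-0.023143, 0.537688)
phase 2: p=0.1994, T=0.557, ωT=2.021186, cosh=3.839884, sinh=3.707386; start (x,ẋ)=(-0.023143, 0.537688) → end (x,ẋ)=(-0.105793, -0.929213)

x = -0.1058, ẋ = -0.9292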